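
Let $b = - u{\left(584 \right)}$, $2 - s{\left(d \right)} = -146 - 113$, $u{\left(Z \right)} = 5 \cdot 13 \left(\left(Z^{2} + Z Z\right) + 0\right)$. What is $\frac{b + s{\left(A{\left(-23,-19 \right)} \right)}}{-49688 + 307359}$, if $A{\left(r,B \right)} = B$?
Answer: $- \frac{44337019}{257671} \approx -172.07$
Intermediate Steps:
$u{\left(Z \right)} = 130 Z^{2}$ ($u{\left(Z \right)} = 65 \left(\left(Z^{2} + Z^{2}\right) + 0\right) = 65 \left(2 Z^{2} + 0\right) = 65 \cdot 2 Z^{2} = 130 Z^{2}$)
$s{\left(d \right)} = 261$ ($s{\left(d \right)} = 2 - \left(-146 - 113\right) = 2 - -259 = 2 + 259 = 261$)
$b = -44337280$ ($b = - 130 \cdot 584^{2} = - 130 \cdot 341056 = \left(-1\right) 44337280 = -44337280$)
$\frac{b + s{\left(A{\left(-23,-19 \right)} \right)}}{-49688 + 307359} = \frac{-44337280 + 261}{-49688 + 307359} = - \frac{44337019}{257671}$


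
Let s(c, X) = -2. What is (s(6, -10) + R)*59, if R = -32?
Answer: -2006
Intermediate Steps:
(s(6, -10) + R)*59 = (-2 - 32)*59 = -34*59 = -2006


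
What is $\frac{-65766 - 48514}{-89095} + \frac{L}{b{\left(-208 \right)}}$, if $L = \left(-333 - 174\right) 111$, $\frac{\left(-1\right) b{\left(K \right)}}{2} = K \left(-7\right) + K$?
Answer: $\frac{27175601}{1140416} \approx 23.83$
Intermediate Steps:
$b{\left(K \right)} = 12 K$ ($b{\left(K \right)} = - 2 \left(K \left(-7\right) + K\right) = - 2 \left(- 7 K + K\right) = - 2 \left(- 6 K\right) = 12 K$)
$L = -56277$ ($L = \left(-507\right) 111 = -56277$)
$\frac{-65766 - 48514}{-89095} + \frac{L}{b{\left(-208 \right)}} = \frac{-65766 - 48514}{-89095} - \frac{56277}{12 \left(-208\right)} = \left(-114280\right) \left(- \frac{1}{89095}\right) - \frac{56277}{-2496} = \frac{22856}{17819} - - \frac{1443}{64} = \frac{22856}{17819} + \frac{1443}{64} = \frac{27175601}{1140416}$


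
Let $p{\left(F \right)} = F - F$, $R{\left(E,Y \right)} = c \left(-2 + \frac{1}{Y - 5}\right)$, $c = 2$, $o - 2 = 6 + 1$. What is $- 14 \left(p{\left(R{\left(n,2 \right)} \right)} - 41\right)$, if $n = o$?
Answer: $574$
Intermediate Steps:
$o = 9$ ($o = 2 + \left(6 + 1\right) = 2 + 7 = 9$)
$n = 9$
$R{\left(E,Y \right)} = -4 + \frac{2}{-5 + Y}$ ($R{\left(E,Y \right)} = 2 \left(-2 + \frac{1}{Y - 5}\right) = 2 \left(-2 + \frac{1}{-5 + Y}\right) = -4 + \frac{2}{-5 + Y}$)
$p{\left(F \right)} = 0$
$- 14 \left(p{\left(R{\left(n,2 \right)} \right)} - 41\right) = - 14 \left(0 - 41\right) = \left(-14\right) \left(-41\right) = 574$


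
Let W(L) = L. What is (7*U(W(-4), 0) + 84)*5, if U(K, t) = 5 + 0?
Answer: 595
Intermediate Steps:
U(K, t) = 5
(7*U(W(-4), 0) + 84)*5 = (7*5 + 84)*5 = (35 + 84)*5 = 119*5 = 595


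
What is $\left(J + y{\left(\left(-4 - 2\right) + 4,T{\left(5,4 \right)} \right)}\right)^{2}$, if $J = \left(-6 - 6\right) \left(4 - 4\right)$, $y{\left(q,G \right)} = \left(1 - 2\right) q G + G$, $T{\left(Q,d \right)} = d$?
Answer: $144$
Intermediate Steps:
$y{\left(q,G \right)} = G - G q$ ($y{\left(q,G \right)} = \left(1 - 2\right) q G + G = - q G + G = - G q + G = G - G q$)
$J = 0$ ($J = \left(-12\right) 0 = 0$)
$\left(J + y{\left(\left(-4 - 2\right) + 4,T{\left(5,4 \right)} \right)}\right)^{2} = \left(0 + 4 \left(1 - \left(\left(-4 - 2\right) + 4\right)\right)\right)^{2} = \left(0 + 4 \left(1 - \left(-6 + 4\right)\right)\right)^{2} = \left(0 + 4 \left(1 - -2\right)\right)^{2} = \left(0 + 4 \left(1 + 2\right)\right)^{2} = \left(0 + 4 \cdot 3\right)^{2} = \left(0 + 12\right)^{2} = 12^{2} = 144$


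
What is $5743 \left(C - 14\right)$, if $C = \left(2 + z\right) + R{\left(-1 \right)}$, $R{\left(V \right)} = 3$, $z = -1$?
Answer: $-57430$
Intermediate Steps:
$C = 4$ ($C = \left(2 - 1\right) + 3 = 1 + 3 = 4$)
$5743 \left(C - 14\right) = 5743 \left(4 - 14\right) = 5743 \left(-10\right) = -57430$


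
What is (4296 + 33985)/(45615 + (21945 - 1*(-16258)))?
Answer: 38281/83818 ≈ 0.45672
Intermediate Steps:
(4296 + 33985)/(45615 + (21945 - 1*(-16258))) = 38281/(45615 + (21945 + 16258)) = 38281/(45615 + 38203) = 38281/83818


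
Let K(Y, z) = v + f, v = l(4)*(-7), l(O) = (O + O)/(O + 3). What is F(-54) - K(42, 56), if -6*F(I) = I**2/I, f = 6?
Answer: 11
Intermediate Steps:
l(O) = 2*O/(3 + O) (l(O) = (2*O)/(3 + O) = 2*O/(3 + O))
v = -8 (v = (2*4/(3 + 4))*(-7) = (2*4/7)*(-7) = (2*4*(1/7))*(-7) = (8/7)*(-7) = -8)
K(Y, z) = -2 (K(Y, z) = -8 + 6 = -2)
F(I) = -I/6 (F(I) = -I**2/(6*I) = -I/6)
F(-54) - K(42, 56) = -1/6*(-54) - 1*(-2) = 9 + 2 = 11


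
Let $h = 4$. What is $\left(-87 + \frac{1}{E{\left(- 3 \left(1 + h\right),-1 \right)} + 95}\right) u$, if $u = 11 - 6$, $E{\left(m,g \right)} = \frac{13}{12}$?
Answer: $- \frac{501495}{1153} \approx -434.95$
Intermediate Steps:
$E{\left(m,g \right)} = \frac{13}{12}$ ($E{\left(m,g \right)} = 13 \cdot \frac{1}{12} = \frac{13}{12}$)
$u = 5$ ($u = 11 - 6 = 5$)
$\left(-87 + \frac{1}{E{\left(- 3 \left(1 + h\right),-1 \right)} + 95}\right) u = \left(-87 + \frac{1}{\frac{13}{12} + 95}\right) 5 = \left(-87 + \frac{1}{\frac{1153}{12}}\right) 5 = \left(-87 + \frac{12}{1153}\right) 5 = \left(- \frac{100299}{1153}\right) 5 = - \frac{501495}{1153}$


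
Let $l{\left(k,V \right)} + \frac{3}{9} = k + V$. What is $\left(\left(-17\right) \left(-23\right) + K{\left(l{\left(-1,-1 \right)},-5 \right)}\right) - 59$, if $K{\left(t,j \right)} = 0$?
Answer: $332$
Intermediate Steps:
$l{\left(k,V \right)} = - \frac{1}{3} + V + k$ ($l{\left(k,V \right)} = - \frac{1}{3} + \left(k + V\right) = - \frac{1}{3} + \left(V + k\right) = - \frac{1}{3} + V + k$)
$\left(\left(-17\right) \left(-23\right) + K{\left(l{\left(-1,-1 \right)},-5 \right)}\right) - 59 = \left(\left(-17\right) \left(-23\right) + 0\right) - 59 = \left(391 + 0\right) - 59 = 391 - 59 = 332$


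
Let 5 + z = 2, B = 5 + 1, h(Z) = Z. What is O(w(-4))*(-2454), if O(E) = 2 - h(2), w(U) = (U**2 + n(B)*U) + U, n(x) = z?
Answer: 0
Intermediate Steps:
B = 6
z = -3 (z = -5 + 2 = -3)
n(x) = -3
w(U) = U**2 - 2*U (w(U) = (U**2 - 3*U) + U = U**2 - 2*U)
O(E) = 0 (O(E) = 2 - 1*2 = 2 - 2 = 0)
O(w(-4))*(-2454) = 0*(-2454) = 0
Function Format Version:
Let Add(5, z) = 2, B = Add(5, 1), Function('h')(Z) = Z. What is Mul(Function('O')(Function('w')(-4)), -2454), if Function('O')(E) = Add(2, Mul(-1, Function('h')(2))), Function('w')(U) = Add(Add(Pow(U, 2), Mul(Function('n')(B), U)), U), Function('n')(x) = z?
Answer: 0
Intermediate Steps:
B = 6
z = -3 (z = Add(-5, 2) = -3)
Function('n')(x) = -3
Function('w')(U) = Add(Pow(U, 2), Mul(-2, U)) (Function('w')(U) = Add(Add(Pow(U, 2), Mul(-3, U)), U) = Add(Pow(U, 2), Mul(-2, U)))
Function('O')(E) = 0 (Function('O')(E) = Add(2, Mul(-1, 2)) = Add(2, -2) = 0)
Mul(Function('O')(Function('w')(-4)), -2454) = Mul(0, -2454) = 0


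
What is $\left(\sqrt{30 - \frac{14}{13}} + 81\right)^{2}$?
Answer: $\frac{85669}{13} + \frac{324 \sqrt{1222}}{13} \approx 7461.2$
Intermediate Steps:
$\left(\sqrt{30 - \frac{14}{13}} + 81\right)^{2} = \left(\sqrt{\frac{376}{13}} + 81\right)^{2} = \left(\frac{2 \sqrt{1222}}{13} + 81\right)^{2} = \left(81 + \frac{2 \sqrt{1222}}{13}\right)^{2}$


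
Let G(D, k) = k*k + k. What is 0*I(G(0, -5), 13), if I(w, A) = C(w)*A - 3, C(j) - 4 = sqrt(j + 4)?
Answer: 0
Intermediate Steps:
C(j) = 4 + sqrt(4 + j) (C(j) = 4 + sqrt(j + 4) = 4 + sqrt(4 + j))
G(D, k) = k + k**2 (G(D, k) = k**2 + k = k + k**2)
I(w, A) = -3 + A*(4 + sqrt(4 + w)) (I(w, A) = (4 + sqrt(4 + w))*A - 3 = A*(4 + sqrt(4 + w)) - 3 = -3 + A*(4 + sqrt(4 + w)))
0*I(G(0, -5), 13) = 0*(-3 + 13*(4 + sqrt(4 - 5*(1 - 5)))) = 0*(-3 + 13*(4 + sqrt(4 - 5*(-4)))) = 0*(-3 + 13*(4 + sqrt(4 + 20))) = 0*(-3 + 13*(4 + sqrt(24))) = 0*(-3 + 13*(4 + 2*sqrt(6))) = 0*(-3 + (52 + 26*sqrt(6))) = 0*(49 + 26*sqrt(6)) = 0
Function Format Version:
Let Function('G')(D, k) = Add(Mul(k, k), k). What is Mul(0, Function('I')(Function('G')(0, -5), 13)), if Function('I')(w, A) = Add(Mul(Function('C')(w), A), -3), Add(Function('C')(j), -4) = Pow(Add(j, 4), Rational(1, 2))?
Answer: 0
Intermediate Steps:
Function('C')(j) = Add(4, Pow(Add(4, j), Rational(1, 2))) (Function('C')(j) = Add(4, Pow(Add(j, 4), Rational(1, 2))) = Add(4, Pow(Add(4, j), Rational(1, 2))))
Function('G')(D, k) = Add(k, Pow(k, 2)) (Function('G')(D, k) = Add(Pow(k, 2), k) = Add(k, Pow(k, 2)))
Function('I')(w, A) = Add(-3, Mul(A, Add(4, Pow(Add(4, w), Rational(1, 2))))) (Function('I')(w, A) = Add(Mul(Add(4, Pow(Add(4, w), Rational(1, 2))), A), -3) = Add(Mul(A, Add(4, Pow(Add(4, w), Rational(1, 2)))), -3) = Add(-3, Mul(A, Add(4, Pow(Add(4, w), Rational(1, 2))))))
Mul(0, Function('I')(Function('G')(0, -5), 13)) = Mul(0, Add(-3, Mul(13, Add(4, Pow(Add(4, Mul(-5, Add(1, -5))), Rational(1, 2)))))) = Mul(0, Add(-3, Mul(13, Add(4, Pow(Add(4, Mul(-5, -4)), Rational(1, 2)))))) = Mul(0, Add(-3, Mul(13, Add(4, Pow(Add(4, 20), Rational(1, 2)))))) = Mul(0, Add(-3, Mul(13, Add(4, Pow(24, Rational(1, 2)))))) = Mul(0, Add(-3, Mul(13, Add(4, Mul(2, Pow(6, Rational(1, 2))))))) = Mul(0, Add(-3, Add(52, Mul(26, Pow(6, Rational(1, 2)))))) = Mul(0, Add(49, Mul(26, Pow(6, Rational(1, 2))))) = 0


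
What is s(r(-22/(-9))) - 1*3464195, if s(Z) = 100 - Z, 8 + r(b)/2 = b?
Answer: -31176755/9 ≈ -3.4641e+6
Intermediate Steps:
r(b) = -16 + 2*b
s(r(-22/(-9))) - 1*3464195 = (100 - (-16 + 2*(-22/(-9)))) - 1*3464195 = (100 - (-16 + 2*(-22*(-1/9)))) - 3464195 = (100 - (-16 + 2*(22/9))) - 3464195 = (100 - (-16 + 44/9)) - 3464195 = (100 - 1*(-100/9)) - 3464195 = (100 + 100/9) - 3464195 = 1000/9 - 3464195 = -31176755/9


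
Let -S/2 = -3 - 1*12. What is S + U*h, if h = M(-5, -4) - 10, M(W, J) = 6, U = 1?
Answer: 26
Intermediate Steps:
h = -4 (h = 6 - 10 = -4)
S = 30 (S = -2*(-3 - 1*12) = -2*(-3 - 12) = -2*(-15) = 30)
S + U*h = 30 + 1*(-4) = 30 - 4 = 26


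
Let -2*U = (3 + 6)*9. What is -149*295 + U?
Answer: -87991/2 ≈ -43996.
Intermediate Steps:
U = -81/2 (U = -(3 + 6)*9/2 = -9*9/2 = -1/2*81 = -81/2 ≈ -40.500)
-149*295 + U = -149*295 - 81/2 = -43955 - 81/2 = -87991/2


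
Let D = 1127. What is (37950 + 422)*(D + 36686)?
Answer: 1450960436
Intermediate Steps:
(37950 + 422)*(D + 36686) = (37950 + 422)*(1127 + 36686) = 38372*37813 = 1450960436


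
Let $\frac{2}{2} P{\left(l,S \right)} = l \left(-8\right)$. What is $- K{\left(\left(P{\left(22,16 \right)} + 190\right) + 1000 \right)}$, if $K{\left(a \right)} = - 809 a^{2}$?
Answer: $831810564$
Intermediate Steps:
$P{\left(l,S \right)} = - 8 l$ ($P{\left(l,S \right)} = l \left(-8\right) = - 8 l$)
$- K{\left(\left(P{\left(22,16 \right)} + 190\right) + 1000 \right)} = - \left(-809\right) \left(\left(\left(-8\right) 22 + 190\right) + 1000\right)^{2} = - \left(-809\right) \left(\left(-176 + 190\right) + 1000\right)^{2} = - \left(-809\right) \left(14 + 1000\right)^{2} = - \left(-809\right) 1014^{2} = - \left(-809\right) 1028196 = \left(-1\right) \left(-831810564\right) = 831810564$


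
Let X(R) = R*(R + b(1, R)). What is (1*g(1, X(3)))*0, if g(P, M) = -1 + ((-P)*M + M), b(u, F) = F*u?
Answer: 0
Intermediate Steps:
X(R) = 2*R**2 (X(R) = R*(R + R*1) = R*(R + R) = R*(2*R) = 2*R**2)
g(P, M) = -1 + M - M*P (g(P, M) = -1 + (-M*P + M) = -1 + (M - M*P) = -1 + M - M*P)
(1*g(1, X(3)))*0 = (1*(-1 + 2*3**2 - 1*2*3**2*1))*0 = (1*(-1 + 2*9 - 1*2*9*1))*0 = (1*(-1 + 18 - 1*18*1))*0 = (1*(-1 + 18 - 18))*0 = (1*(-1))*0 = -1*0 = 0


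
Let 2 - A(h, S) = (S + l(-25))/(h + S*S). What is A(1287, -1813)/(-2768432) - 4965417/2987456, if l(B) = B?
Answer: -353138792557481113/212466776904809984 ≈ -1.6621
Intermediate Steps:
A(h, S) = 2 - (-25 + S)/(h + S**2) (A(h, S) = 2 - (S - 25)/(h + S*S) = 2 - (-25 + S)/(h + S**2))
A(1287, -1813)/(-2768432) - 4965417/2987456 = ((25 - 1*(-1813) + 2*1287 + 2*(-1813)**2)/(1287 + (-1813)**2))/(-2768432) - 4965417/2987456 = ((25 + 1813 + 2574 + 2*3286969)/(1287 + 3286969))*(-1/2768432) - 4965417*1/2987456 = ((25 + 1813 + 2574 + 6573938)/3288256)*(-1/2768432) - 4965417/2987456 = ((1/3288256)*6578350)*(-1/2768432) - 4965417/2987456 = (3289175/1644128)*(-1/2768432) - 4965417/2987456 = -3289175/4551656567296 - 4965417/2987456 = -353138792557481113/212466776904809984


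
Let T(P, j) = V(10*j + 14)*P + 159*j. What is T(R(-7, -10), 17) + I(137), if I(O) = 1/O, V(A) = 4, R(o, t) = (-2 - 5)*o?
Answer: 397164/137 ≈ 2899.0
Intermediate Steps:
R(o, t) = -7*o
T(P, j) = 4*P + 159*j
T(R(-7, -10), 17) + I(137) = (4*(-7*(-7)) + 159*17) + 1/137 = (4*49 + 2703) + 1/137 = (196 + 2703) + 1/137 = 2899 + 1/137 = 397164/137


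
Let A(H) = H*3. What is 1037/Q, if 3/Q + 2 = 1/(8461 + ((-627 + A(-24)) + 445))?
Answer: -5673427/8207 ≈ -691.29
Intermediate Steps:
A(H) = 3*H
Q = -8207/5471 (Q = 3/(-2 + 1/(8461 + ((-627 + 3*(-24)) + 445))) = 3/(-2 + 1/(8461 + ((-627 - 72) + 445))) = 3/(-2 + 1/(8461 + (-699 + 445))) = 3/(-2 + 1/(8461 - 254)) = 3/(-2 + 1/8207) = 3/(-16413/8207) = 3*(-8207/16413) = -8207/5471 ≈ -1.5001)
1037/Q = 1037/(-8207/5471) = 1037*(-5471/8207) = -5673427/8207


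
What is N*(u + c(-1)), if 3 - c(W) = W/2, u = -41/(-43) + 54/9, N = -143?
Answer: -128557/86 ≈ -1494.8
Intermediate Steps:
u = 299/43 (u = -41*(-1/43) + 54*(⅑) = 41/43 + 6 = 299/43 ≈ 6.9535)
c(W) = 3 - W/2
N*(u + c(-1)) = -143*(299/43 + (3 - ½*(-1))) = -143*(299/43 + (3 + ½)) = -143*(299/43 + 7/2) = -143*899/86 = -128557/86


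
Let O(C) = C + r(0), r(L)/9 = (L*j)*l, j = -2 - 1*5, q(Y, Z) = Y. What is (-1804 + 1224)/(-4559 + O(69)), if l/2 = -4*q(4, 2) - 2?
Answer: 58/449 ≈ 0.12918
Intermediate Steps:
j = -7 (j = -2 - 5 = -7)
l = -36 (l = 2*(-4*4 - 2) = 2*(-16 - 2) = 2*(-18) = -36)
r(L) = 2268*L (r(L) = 9*((L*(-7))*(-36)) = 9*(-7*L*(-36)) = 9*(252*L) = 2268*L)
O(C) = C (O(C) = C + 2268*0 = C + 0 = C)
(-1804 + 1224)/(-4559 + O(69)) = (-1804 + 1224)/(-4559 + 69) = -580/(-4490) = -580*(-1/4490) = 58/449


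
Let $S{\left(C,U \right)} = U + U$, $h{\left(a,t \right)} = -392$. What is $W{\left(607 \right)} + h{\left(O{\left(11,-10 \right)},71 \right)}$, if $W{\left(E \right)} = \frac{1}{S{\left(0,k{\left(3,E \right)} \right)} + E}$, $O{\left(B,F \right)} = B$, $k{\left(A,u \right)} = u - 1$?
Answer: $- \frac{713047}{1819} \approx -392.0$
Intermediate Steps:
$k{\left(A,u \right)} = -1 + u$
$S{\left(C,U \right)} = 2 U$
$W{\left(E \right)} = \frac{1}{-2 + 3 E}$ ($W{\left(E \right)} = \frac{1}{2 \left(-1 + E\right) + E} = \frac{1}{\left(-2 + 2 E\right) + E} = \frac{1}{-2 + 3 E}$)
$W{\left(607 \right)} + h{\left(O{\left(11,-10 \right)},71 \right)} = \frac{1}{-2 + 3 \cdot 607} - 392 = \frac{1}{-2 + 1821} - 392 = \frac{1}{1819} - 392 = - \frac{713047}{1819}$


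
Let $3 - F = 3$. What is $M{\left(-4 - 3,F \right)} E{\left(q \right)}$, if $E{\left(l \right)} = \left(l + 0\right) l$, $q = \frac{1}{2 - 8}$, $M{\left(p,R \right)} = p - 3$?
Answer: $- \frac{5}{18} \approx -0.27778$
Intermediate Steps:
$F = 0$ ($F = 3 - 3 = 0$)
$M{\left(p,R \right)} = -3 + p$
$q = - \frac{1}{6}$ ($q = \frac{1}{-6} = - \frac{1}{6} \approx -0.16667$)
$E{\left(l \right)} = l^{2}$ ($E{\left(l \right)} = l l = l^{2}$)
$M{\left(-4 - 3,F \right)} E{\left(q \right)} = \left(-3 - 7\right) \left(- \frac{1}{6}\right)^{2} = \left(-3 - 7\right) \frac{1}{36} = \left(-10\right) \frac{1}{36} = - \frac{5}{18}$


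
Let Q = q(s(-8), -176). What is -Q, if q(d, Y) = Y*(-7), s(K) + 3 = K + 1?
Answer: -1232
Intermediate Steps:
s(K) = -2 + K (s(K) = -3 + (K + 1) = -3 + (1 + K) = -2 + K)
q(d, Y) = -7*Y
Q = 1232 (Q = -7*(-176) = 1232)
-Q = -1*1232 = -1232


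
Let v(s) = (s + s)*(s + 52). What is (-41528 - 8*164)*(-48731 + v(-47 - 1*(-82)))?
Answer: 1826740440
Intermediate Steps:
v(s) = 2*s*(52 + s) (v(s) = (2*s)*(52 + s) = 2*s*(52 + s))
(-41528 - 8*164)*(-48731 + v(-47 - 1*(-82))) = (-41528 - 8*164)*(-48731 + 2*(-47 - 1*(-82))*(52 + (-47 - 1*(-82)))) = (-41528 - 1312)*(-48731 + 2*(-47 + 82)*(52 + (-47 + 82))) = -42840*(-48731 + 2*35*(52 + 35)) = -42840*(-48731 + 2*35*87) = -42840*(-48731 + 6090) = -42840*(-42641) = 1826740440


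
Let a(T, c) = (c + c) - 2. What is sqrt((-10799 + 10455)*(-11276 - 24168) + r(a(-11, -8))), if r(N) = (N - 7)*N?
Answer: sqrt(12193186) ≈ 3491.9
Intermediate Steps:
a(T, c) = -2 + 2*c (a(T, c) = 2*c - 2 = -2 + 2*c)
r(N) = N*(-7 + N) (r(N) = (-7 + N)*N = N*(-7 + N))
sqrt((-10799 + 10455)*(-11276 - 24168) + r(a(-11, -8))) = sqrt((-10799 + 10455)*(-11276 - 24168) + (-2 + 2*(-8))*(-7 + (-2 + 2*(-8)))) = sqrt(-344*(-35444) + (-2 - 16)*(-7 + (-2 - 16))) = sqrt(12192736 - 18*(-7 - 18)) = sqrt(12192736 - 18*(-25)) = sqrt(12192736 + 450) = sqrt(12193186)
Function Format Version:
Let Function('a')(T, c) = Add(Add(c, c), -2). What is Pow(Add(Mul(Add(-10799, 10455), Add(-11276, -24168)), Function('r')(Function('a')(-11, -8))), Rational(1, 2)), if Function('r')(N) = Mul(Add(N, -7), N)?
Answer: Pow(12193186, Rational(1, 2)) ≈ 3491.9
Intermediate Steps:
Function('a')(T, c) = Add(-2, Mul(2, c)) (Function('a')(T, c) = Add(Mul(2, c), -2) = Add(-2, Mul(2, c)))
Function('r')(N) = Mul(N, Add(-7, N)) (Function('r')(N) = Mul(Add(-7, N), N) = Mul(N, Add(-7, N)))
Pow(Add(Mul(Add(-10799, 10455), Add(-11276, -24168)), Function('r')(Function('a')(-11, -8))), Rational(1, 2)) = Pow(Add(Mul(Add(-10799, 10455), Add(-11276, -24168)), Mul(Add(-2, Mul(2, -8)), Add(-7, Add(-2, Mul(2, -8))))), Rational(1, 2)) = Pow(Add(Mul(-344, -35444), Mul(Add(-2, -16), Add(-7, Add(-2, -16)))), Rational(1, 2)) = Pow(Add(12192736, Mul(-18, Add(-7, -18))), Rational(1, 2)) = Pow(Add(12192736, Mul(-18, -25)), Rational(1, 2)) = Pow(Add(12192736, 450), Rational(1, 2)) = Pow(12193186, Rational(1, 2))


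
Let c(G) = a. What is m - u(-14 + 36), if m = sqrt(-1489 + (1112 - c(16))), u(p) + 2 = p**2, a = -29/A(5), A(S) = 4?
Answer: -482 + I*sqrt(1479)/2 ≈ -482.0 + 19.229*I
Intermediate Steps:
a = -29/4 ≈ -7.2500
c(G) = -29/4
u(p) = -2 + p**2
m = I*sqrt(1479)/2 (m = sqrt(-1489 + (1112 - 1*(-29/4))) = sqrt(-1489 + (1112 + 29/4)) = sqrt(-1489 + 4477/4) = sqrt(-1479/4) = I*sqrt(1479)/2 ≈ 19.229*I)
m - u(-14 + 36) = I*sqrt(1479)/2 - (-2 + (-14 + 36)**2) = I*sqrt(1479)/2 - (-2 + 22**2) = I*sqrt(1479)/2 - (-2 + 484) = I*sqrt(1479)/2 - 1*482 = I*sqrt(1479)/2 - 482 = -482 + I*sqrt(1479)/2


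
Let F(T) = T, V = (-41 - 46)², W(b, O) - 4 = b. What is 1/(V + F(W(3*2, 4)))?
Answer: 1/7579 ≈ 0.00013194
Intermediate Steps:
W(b, O) = 4 + b
V = 7569 (V = (-87)² = 7569)
1/(V + F(W(3*2, 4))) = 1/(7569 + (4 + 3*2)) = 1/(7569 + (4 + 6)) = 1/(7569 + 10) = 1/7579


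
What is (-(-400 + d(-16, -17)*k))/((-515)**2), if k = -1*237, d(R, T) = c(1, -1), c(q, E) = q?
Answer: 637/265225 ≈ 0.0024017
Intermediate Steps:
d(R, T) = 1
k = -237
(-(-400 + d(-16, -17)*k))/((-515)**2) = (-(-400 + 1*(-237)))/((-515)**2) = -(-400 - 237)/265225 = -1*(-637)*(1/265225) = 637*(1/265225) = 637/265225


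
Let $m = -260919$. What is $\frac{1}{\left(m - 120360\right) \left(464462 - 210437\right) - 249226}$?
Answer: $- \frac{1}{96854647201} \approx -1.0325 \cdot 10^{-11}$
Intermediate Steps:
$\frac{1}{\left(m - 120360\right) \left(464462 - 210437\right) - 249226} = \frac{1}{\left(-260919 - 120360\right) \left(464462 - 210437\right) - 249226} = \frac{1}{\left(-381279\right) 254025 - 249226} = \frac{1}{-96854397975 - 249226} = \frac{1}{-96854647201} = - \frac{1}{96854647201}$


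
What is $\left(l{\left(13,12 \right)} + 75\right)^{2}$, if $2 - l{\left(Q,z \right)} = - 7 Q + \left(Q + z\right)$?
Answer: $20449$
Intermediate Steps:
$l{\left(Q,z \right)} = 2 - z + 6 Q$ ($l{\left(Q,z \right)} = 2 - \left(- 7 Q + \left(Q + z\right)\right) = 2 - \left(z - 6 Q\right) = 2 + \left(- z + 6 Q\right) = 2 - z + 6 Q$)
$\left(l{\left(13,12 \right)} + 75\right)^{2} = \left(\left(2 - 12 + 6 \cdot 13\right) + 75\right)^{2} = \left(\left(2 - 12 + 78\right) + 75\right)^{2} = \left(68 + 75\right)^{2} = 143^{2} = 20449$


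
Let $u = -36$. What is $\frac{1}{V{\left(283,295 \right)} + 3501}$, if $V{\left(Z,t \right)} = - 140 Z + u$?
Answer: $- \frac{1}{36155} \approx -2.7659 \cdot 10^{-5}$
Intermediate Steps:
$V{\left(Z,t \right)} = -36 - 140 Z$ ($V{\left(Z,t \right)} = - 140 Z - 36 = -36 - 140 Z$)
$\frac{1}{V{\left(283,295 \right)} + 3501} = \frac{1}{\left(-36 - 39620\right) + 3501} = \frac{1}{-39656 + 3501} = \frac{1}{-36155} = - \frac{1}{36155}$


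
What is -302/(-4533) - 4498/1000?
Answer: -10043717/2266500 ≈ -4.4314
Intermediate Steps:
-302/(-4533) - 4498/1000 = -302*(-1/4533) - 4498*1/1000 = 302/4533 - 2249/500 = -10043717/2266500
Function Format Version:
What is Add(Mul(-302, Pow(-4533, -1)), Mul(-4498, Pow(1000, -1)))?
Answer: Rational(-10043717, 2266500) ≈ -4.4314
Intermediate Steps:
Add(Mul(-302, Pow(-4533, -1)), Mul(-4498, Pow(1000, -1))) = Add(Mul(-302, Rational(-1, 4533)), Mul(-4498, Rational(1, 1000))) = Add(Rational(302, 4533), Rational(-2249, 500)) = Rational(-10043717, 2266500)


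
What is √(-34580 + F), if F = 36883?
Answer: 7*√47 ≈ 47.990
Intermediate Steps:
√(-34580 + F) = √(-34580 + 36883) = √2303 = 7*√47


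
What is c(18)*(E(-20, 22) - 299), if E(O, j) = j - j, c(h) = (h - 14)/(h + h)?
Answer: -299/9 ≈ -33.222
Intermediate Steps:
c(h) = (-14 + h)/(2*h) (c(h) = (-14 + h)/((2*h)) = (-14 + h)*(1/(2*h)) = (-14 + h)/(2*h))
E(O, j) = 0
c(18)*(E(-20, 22) - 299) = ((1/2)*(-14 + 18)/18)*(0 - 299) = ((1/2)*(1/18)*4)*(-299) = (1/9)*(-299) = -299/9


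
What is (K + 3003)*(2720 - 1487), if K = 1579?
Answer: 5649606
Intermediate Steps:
(K + 3003)*(2720 - 1487) = (1579 + 3003)*(2720 - 1487) = 4582*1233 = 5649606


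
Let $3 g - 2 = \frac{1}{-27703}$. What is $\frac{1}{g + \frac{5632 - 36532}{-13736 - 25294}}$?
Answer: $\frac{108124809}{157684175} \approx 0.68571$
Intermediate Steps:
$g = \frac{55405}{83109}$ ($g = \frac{2}{3} + \frac{1}{3 \left(-27703\right)} = \frac{2}{3} + \frac{1}{3} \left(- \frac{1}{27703}\right) = \frac{2}{3} - \frac{1}{83109} = \frac{55405}{83109} \approx 0.66665$)
$\frac{1}{g + \frac{5632 - 36532}{-13736 - 25294}} = \frac{1}{\frac{55405}{83109} + \frac{5632 - 36532}{-13736 - 25294}} = \frac{1}{\frac{55405}{83109} - \frac{30900}{-39030}} = \frac{1}{\frac{55405}{83109} - - \frac{1030}{1301}} = \frac{1}{\frac{55405}{83109} + \frac{1030}{1301}} = \frac{1}{\frac{157684175}{108124809}} = \frac{108124809}{157684175}$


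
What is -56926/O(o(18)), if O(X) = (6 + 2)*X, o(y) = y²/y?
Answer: -28463/72 ≈ -395.32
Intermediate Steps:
o(y) = y
O(X) = 8*X
-56926/O(o(18)) = -56926/(8*18) = -56926/144 = -56926*1/144 = -28463/72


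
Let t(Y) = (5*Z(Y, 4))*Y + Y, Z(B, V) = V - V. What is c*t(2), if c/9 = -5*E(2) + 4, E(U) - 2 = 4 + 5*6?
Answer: -3168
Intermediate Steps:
Z(B, V) = 0
E(U) = 36 (E(U) = 2 + (4 + 5*6) = 2 + (4 + 30) = 2 + 34 = 36)
c = -1584 (c = 9*(-5*36 + 4) = 9*(-180 + 4) = 9*(-176) = -1584)
t(Y) = Y (t(Y) = (5*0)*Y + Y = 0*Y + Y = 0 + Y = Y)
c*t(2) = -1584*2 = -3168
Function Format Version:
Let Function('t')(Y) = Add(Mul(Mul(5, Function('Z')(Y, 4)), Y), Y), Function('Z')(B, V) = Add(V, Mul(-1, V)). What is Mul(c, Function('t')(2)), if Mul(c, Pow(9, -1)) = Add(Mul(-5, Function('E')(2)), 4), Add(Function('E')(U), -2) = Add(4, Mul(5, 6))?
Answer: -3168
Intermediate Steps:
Function('Z')(B, V) = 0
Function('E')(U) = 36 (Function('E')(U) = Add(2, Add(4, Mul(5, 6))) = Add(2, Add(4, 30)) = Add(2, 34) = 36)
c = -1584 (c = Mul(9, Add(Mul(-5, 36), 4)) = Mul(9, Add(-180, 4)) = Mul(9, -176) = -1584)
Function('t')(Y) = Y (Function('t')(Y) = Add(Mul(Mul(5, 0), Y), Y) = Add(Mul(0, Y), Y) = Add(0, Y) = Y)
Mul(c, Function('t')(2)) = Mul(-1584, 2) = -3168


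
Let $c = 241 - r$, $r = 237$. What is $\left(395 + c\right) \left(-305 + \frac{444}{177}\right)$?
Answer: $- \frac{7120953}{59} \approx -1.2069 \cdot 10^{5}$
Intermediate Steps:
$c = 4$ ($c = 241 - 237 = 4$)
$\left(395 + c\right) \left(-305 + \frac{444}{177}\right) = \left(395 + 4\right) \left(-305 + \frac{444}{177}\right) = 399 \left(-305 + 444 \cdot \frac{1}{177}\right) = 399 \left(-305 + \frac{148}{59}\right) = 399 \left(- \frac{17847}{59}\right) = - \frac{7120953}{59}$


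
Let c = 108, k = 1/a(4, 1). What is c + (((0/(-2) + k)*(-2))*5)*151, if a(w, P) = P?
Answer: -1402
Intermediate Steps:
k = 1 (k = 1/1 = 1)
c + (((0/(-2) + k)*(-2))*5)*151 = 108 + (((0/(-2) + 1)*(-2))*5)*151 = 108 + (((0*(-½) + 1)*(-2))*5)*151 = 108 + (((0 + 1)*(-2))*5)*151 = 108 + ((1*(-2))*5)*151 = 108 - 2*5*151 = 108 - 10*151 = 108 - 1510 = -1402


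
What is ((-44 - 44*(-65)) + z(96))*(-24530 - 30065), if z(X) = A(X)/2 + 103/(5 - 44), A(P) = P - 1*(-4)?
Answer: -6096678245/39 ≈ -1.5633e+8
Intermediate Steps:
A(P) = 4 + P (A(P) = P + 4 = 4 + P)
z(X) = -25/39 + X/2 (z(X) = (4 + X)/2 + 103/(5 - 44) = (4 + X)*(1/2) + 103/(-39) = (2 + X/2) + 103*(-1/39) = (2 + X/2) - 103/39 = -25/39 + X/2)
((-44 - 44*(-65)) + z(96))*(-24530 - 30065) = ((-44 - 44*(-65)) + (-25/39 + (1/2)*96))*(-24530 - 30065) = ((-44 + 2860) + (-25/39 + 48))*(-54595) = (2816 + 1847/39)*(-54595) = (111671/39)*(-54595) = -6096678245/39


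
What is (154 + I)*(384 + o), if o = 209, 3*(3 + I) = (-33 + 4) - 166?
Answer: 50998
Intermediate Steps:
I = -68 (I = -3 + ((-33 + 4) - 166)/3 = -3 + (-29 - 166)/3 = -3 + (1/3)*(-195) = -3 - 65 = -68)
(154 + I)*(384 + o) = (154 - 68)*(384 + 209) = 86*593 = 50998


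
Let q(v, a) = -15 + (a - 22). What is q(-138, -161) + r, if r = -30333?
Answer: -30531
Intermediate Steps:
q(v, a) = -37 + a (q(v, a) = -15 + (-22 + a) = -37 + a)
q(-138, -161) + r = (-37 - 161) - 30333 = -198 - 30333 = -30531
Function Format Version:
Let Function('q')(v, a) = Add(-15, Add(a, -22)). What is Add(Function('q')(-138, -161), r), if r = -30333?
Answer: -30531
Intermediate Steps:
Function('q')(v, a) = Add(-37, a) (Function('q')(v, a) = Add(-15, Add(-22, a)) = Add(-37, a))
Add(Function('q')(-138, -161), r) = Add(Add(-37, -161), -30333) = Add(-198, -30333) = -30531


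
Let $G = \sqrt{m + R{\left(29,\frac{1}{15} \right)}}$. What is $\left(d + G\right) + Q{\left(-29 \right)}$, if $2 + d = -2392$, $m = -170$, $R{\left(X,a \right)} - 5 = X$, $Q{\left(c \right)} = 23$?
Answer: $-2371 + 2 i \sqrt{34} \approx -2371.0 + 11.662 i$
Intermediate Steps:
$R{\left(X,a \right)} = 5 + X$
$G = 2 i \sqrt{34}$ ($G = \sqrt{-170 + \left(5 + 29\right)} = \sqrt{-170 + 34} = \sqrt{-136} = 2 i \sqrt{34} \approx 11.662 i$)
$d = -2394$ ($d = -2 - 2392 = -2394$)
$\left(d + G\right) + Q{\left(-29 \right)} = \left(-2394 + 2 i \sqrt{34}\right) + 23 = -2371 + 2 i \sqrt{34}$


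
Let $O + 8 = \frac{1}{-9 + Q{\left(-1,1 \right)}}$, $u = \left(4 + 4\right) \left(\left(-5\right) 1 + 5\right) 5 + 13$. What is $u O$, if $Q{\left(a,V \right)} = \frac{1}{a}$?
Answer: $- \frac{1053}{10} \approx -105.3$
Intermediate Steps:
$u = 13$ ($u = 8 \left(-5 + 5\right) 5 + 13 = 8 \cdot 0 \cdot 5 + 13 = 0 \cdot 5 + 13 = 0 + 13 = 13$)
$O = - \frac{81}{10}$ ($O = -8 + \frac{1}{-9 + \frac{1}{-1}} = -8 + \frac{1}{-9 - 1} = -8 + \frac{1}{-10} = -8 - \frac{1}{10} = - \frac{81}{10} \approx -8.1$)
$u O = 13 \left(- \frac{81}{10}\right) = - \frac{1053}{10}$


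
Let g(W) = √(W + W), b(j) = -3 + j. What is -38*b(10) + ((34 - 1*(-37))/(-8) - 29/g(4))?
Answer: -2199/8 - 29*√2/4 ≈ -285.13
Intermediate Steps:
g(W) = √2*√W (g(W) = √(2*W) = √2*√W)
-38*b(10) + ((34 - 1*(-37))/(-8) - 29/g(4)) = -38*(-3 + 10) + ((34 - 1*(-37))/(-8) - 29*√2/4) = -38*7 + ((34 + 37)*(-⅛) - 29*√2/4) = -266 + (71*(-⅛) - 29*√2/4) = -266 + (-71/8 - 29*√2/4) = -2199/8 - 29*√2/4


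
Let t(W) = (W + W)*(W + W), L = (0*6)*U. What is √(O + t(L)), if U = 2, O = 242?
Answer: 11*√2 ≈ 15.556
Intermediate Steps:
L = 0 (L = (0*6)*2 = 0*2 = 0)
t(W) = 4*W² (t(W) = (2*W)*(2*W) = 4*W²)
√(O + t(L)) = √(242 + 4*0²) = √(242 + 4*0) = √(242 + 0) = √242 = 11*√2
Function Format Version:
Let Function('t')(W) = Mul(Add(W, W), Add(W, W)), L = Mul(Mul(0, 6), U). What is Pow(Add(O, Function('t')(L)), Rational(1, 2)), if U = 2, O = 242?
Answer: Mul(11, Pow(2, Rational(1, 2))) ≈ 15.556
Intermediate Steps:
L = 0 (L = Mul(Mul(0, 6), 2) = Mul(0, 2) = 0)
Function('t')(W) = Mul(4, Pow(W, 2)) (Function('t')(W) = Mul(Mul(2, W), Mul(2, W)) = Mul(4, Pow(W, 2)))
Pow(Add(O, Function('t')(L)), Rational(1, 2)) = Pow(Add(242, Mul(4, Pow(0, 2))), Rational(1, 2)) = Pow(Add(242, Mul(4, 0)), Rational(1, 2)) = Pow(Add(242, 0), Rational(1, 2)) = Pow(242, Rational(1, 2)) = Mul(11, Pow(2, Rational(1, 2)))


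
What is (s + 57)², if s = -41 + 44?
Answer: 3600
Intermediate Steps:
s = 3
(s + 57)² = (3 + 57)² = 60² = 3600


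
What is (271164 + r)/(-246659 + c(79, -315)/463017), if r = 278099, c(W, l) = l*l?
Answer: -84772702157/38069070326 ≈ -2.2268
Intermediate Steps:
c(W, l) = l**2
(271164 + r)/(-246659 + c(79, -315)/463017) = (271164 + 278099)/(-246659 + (-315)**2/463017) = 549263/(-246659 + 99225*(1/463017)) = 549263/(-246659 + 33075/154339) = 549263/(-38069070326/154339) = 549263*(-154339/38069070326) = -84772702157/38069070326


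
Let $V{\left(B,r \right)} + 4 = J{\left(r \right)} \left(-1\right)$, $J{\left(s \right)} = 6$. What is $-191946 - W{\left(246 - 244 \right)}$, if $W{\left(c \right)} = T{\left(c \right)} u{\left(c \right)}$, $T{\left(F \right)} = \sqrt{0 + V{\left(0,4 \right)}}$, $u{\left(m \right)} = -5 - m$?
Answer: $-191946 + 7 i \sqrt{10} \approx -1.9195 \cdot 10^{5} + 22.136 i$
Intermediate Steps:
$V{\left(B,r \right)} = -10$ ($V{\left(B,r \right)} = -4 + 6 \left(-1\right) = -4 - 6 = -10$)
$T{\left(F \right)} = i \sqrt{10}$ ($T{\left(F \right)} = \sqrt{0 - 10} = \sqrt{-10} = i \sqrt{10}$)
$W{\left(c \right)} = i \sqrt{10} \left(-5 - c\right)$
$-191946 - W{\left(246 - 244 \right)} = -191946 - i \sqrt{10} \left(-5 - \left(246 - 244\right)\right) = -191946 - i \sqrt{10} \left(-5 - 2\right) = -191946 - i \sqrt{10} \left(-7\right) = -191946 - - 7 i \sqrt{10} = -191946 + 7 i \sqrt{10}$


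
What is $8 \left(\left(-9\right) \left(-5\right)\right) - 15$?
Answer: $345$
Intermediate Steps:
$8 \left(\left(-9\right) \left(-5\right)\right) - 15 = 8 \cdot 45 - 15 = 360 - 15 = 345$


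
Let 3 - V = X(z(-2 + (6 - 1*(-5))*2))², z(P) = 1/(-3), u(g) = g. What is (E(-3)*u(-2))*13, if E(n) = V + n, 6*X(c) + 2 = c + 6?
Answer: 1573/162 ≈ 9.7099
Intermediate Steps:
z(P) = -⅓
X(c) = ⅔ + c/6 (X(c) = -⅓ + (c + 6)/6 = -⅓ + (6 + c)/6 = -⅓ + (1 + c/6) = ⅔ + c/6)
V = 851/324 (V = 3 - (⅔ + (⅙)*(-⅓))² = 3 - (⅔ - 1/18)² = 3 - (11/18)² = 3 - 1*121/324 = 3 - 121/324 = 851/324 ≈ 2.6265)
E(n) = 851/324 + n
(E(-3)*u(-2))*13 = ((851/324 - 3)*(-2))*13 = -121/324*(-2)*13 = (121/162)*13 = 1573/162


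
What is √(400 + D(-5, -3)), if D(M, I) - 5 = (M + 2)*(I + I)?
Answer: 3*√47 ≈ 20.567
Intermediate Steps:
D(M, I) = 5 + 2*I*(2 + M) (D(M, I) = 5 + (M + 2)*(I + I) = 5 + (2 + M)*(2*I) = 5 + 2*I*(2 + M))
√(400 + D(-5, -3)) = √(400 + (5 + 4*(-3) + 2*(-3)*(-5))) = √(400 + (5 - 12 + 30)) = √(400 + 23) = √423 = 3*√47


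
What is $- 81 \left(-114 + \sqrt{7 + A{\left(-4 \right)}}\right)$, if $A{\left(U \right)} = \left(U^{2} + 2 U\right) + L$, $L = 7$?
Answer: $9234 - 81 \sqrt{22} \approx 8854.1$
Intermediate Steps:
$A{\left(U \right)} = 7 + U^{2} + 2 U$ ($A{\left(U \right)} = \left(U^{2} + 2 U\right) + 7 = 7 + U^{2} + 2 U$)
$- 81 \left(-114 + \sqrt{7 + A{\left(-4 \right)}}\right) = - 81 \left(-114 + \sqrt{7 + \left(7 + \left(-4\right)^{2} + 2 \left(-4\right)\right)}\right) = - 81 \left(-114 + \sqrt{7 + \left(7 + 16 - 8\right)}\right) = - 81 \left(-114 + \sqrt{7 + 15}\right) = - 81 \left(-114 + \sqrt{22}\right) = 9234 - 81 \sqrt{22}$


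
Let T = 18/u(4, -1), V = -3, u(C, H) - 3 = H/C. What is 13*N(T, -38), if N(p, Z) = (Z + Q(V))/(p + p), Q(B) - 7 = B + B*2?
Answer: -715/18 ≈ -39.722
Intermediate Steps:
u(C, H) = 3 + H/C
Q(B) = 7 + 3*B (Q(B) = 7 + (B + B*2) = 7 + (B + 2*B) = 7 + 3*B)
T = 72/11 (T = 18/(3 - 1/4) = 18/(11/4) = 18*(4/11) = 72/11 ≈ 6.5455)
N(p, Z) = (-2 + Z)/(2*p) (N(p, Z) = (Z + (7 + 3*(-3)))/(p + p) = (Z + (7 - 9))/((2*p)) = (Z - 2)*(1/(2*p)) = (-2 + Z)*(1/(2*p)) = (-2 + Z)/(2*p))
13*N(T, -38) = 13*((-2 - 38)/(2*(72/11))) = 13*((1/2)*(11/72)*(-40)) = 13*(-55/18) = -715/18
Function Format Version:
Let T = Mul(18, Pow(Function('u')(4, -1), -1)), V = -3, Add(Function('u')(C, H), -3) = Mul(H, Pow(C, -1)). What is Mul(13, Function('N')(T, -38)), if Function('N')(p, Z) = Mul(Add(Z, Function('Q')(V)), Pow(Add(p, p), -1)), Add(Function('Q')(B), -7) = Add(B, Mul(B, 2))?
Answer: Rational(-715, 18) ≈ -39.722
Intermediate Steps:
Function('u')(C, H) = Add(3, Mul(H, Pow(C, -1)))
Function('Q')(B) = Add(7, Mul(3, B)) (Function('Q')(B) = Add(7, Add(B, Mul(B, 2))) = Add(7, Add(B, Mul(2, B))) = Add(7, Mul(3, B)))
T = Rational(72, 11) (T = Mul(18, Pow(Add(3, Mul(-1, Pow(4, -1))), -1)) = Mul(18, Pow(Add(3, Mul(-1, Rational(1, 4))), -1)) = Mul(18, Pow(Add(3, Rational(-1, 4)), -1)) = Mul(18, Pow(Rational(11, 4), -1)) = Mul(18, Rational(4, 11)) = Rational(72, 11) ≈ 6.5455)
Function('N')(p, Z) = Mul(Rational(1, 2), Pow(p, -1), Add(-2, Z)) (Function('N')(p, Z) = Mul(Add(Z, Add(7, Mul(3, -3))), Pow(Add(p, p), -1)) = Mul(Add(Z, Add(7, -9)), Pow(Mul(2, p), -1)) = Mul(Add(Z, -2), Mul(Rational(1, 2), Pow(p, -1))) = Mul(Add(-2, Z), Mul(Rational(1, 2), Pow(p, -1))) = Mul(Rational(1, 2), Pow(p, -1), Add(-2, Z)))
Mul(13, Function('N')(T, -38)) = Mul(13, Mul(Rational(1, 2), Pow(Rational(72, 11), -1), Add(-2, -38))) = Mul(13, Mul(Rational(1, 2), Rational(11, 72), -40)) = Mul(13, Rational(-55, 18)) = Rational(-715, 18)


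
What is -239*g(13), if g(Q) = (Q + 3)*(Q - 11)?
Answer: -7648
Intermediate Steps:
g(Q) = (-11 + Q)*(3 + Q) (g(Q) = (3 + Q)*(-11 + Q) = (-11 + Q)*(3 + Q))
-239*g(13) = -239*(-33 + 13² - 8*13) = -239*(-33 + 169 - 104) = -239*32 = -7648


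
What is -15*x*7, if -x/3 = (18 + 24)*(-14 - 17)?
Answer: -410130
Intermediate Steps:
x = 3906 (x = -3*(18 + 24)*(-14 - 17) = -126*(-31) = -3*(-1302) = 3906)
-15*x*7 = -15*3906*7 = -58590*7 = -410130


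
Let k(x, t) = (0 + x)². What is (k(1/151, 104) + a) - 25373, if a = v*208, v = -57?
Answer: -848858428/22801 ≈ -37229.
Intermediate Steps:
k(x, t) = x²
a = -11856 (a = -57*208 = -11856)
(k(1/151, 104) + a) - 25373 = ((1/151)² - 11856) - 25373 = (1/22801 - 11856) - 25373 = -270328655/22801 - 25373 = -848858428/22801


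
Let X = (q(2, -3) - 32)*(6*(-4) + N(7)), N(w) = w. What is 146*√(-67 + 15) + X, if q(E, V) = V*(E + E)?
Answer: 748 + 292*I*√13 ≈ 748.0 + 1052.8*I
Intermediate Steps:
q(E, V) = 2*E*V (q(E, V) = V*(2*E) = 2*E*V)
X = 748 (X = (2*2*(-3) - 32)*(6*(-4) + 7) = (-12 - 32)*(-24 + 7) = -44*(-17) = 748)
146*√(-67 + 15) + X = 146*√(-67 + 15) + 748 = 146*√(-52) + 748 = 146*(2*I*√13) + 748 = 292*I*√13 + 748 = 748 + 292*I*√13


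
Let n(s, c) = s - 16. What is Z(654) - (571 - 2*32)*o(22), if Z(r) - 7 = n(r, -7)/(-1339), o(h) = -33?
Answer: 22411544/1339 ≈ 16738.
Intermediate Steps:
n(s, c) = -16 + s
Z(r) = 9389/1339 - r/1339 (Z(r) = 7 + (-16 + r)/(-1339) = 7 + (-16 + r)*(-1/1339) = 7 + (16/1339 - r/1339) = 9389/1339 - r/1339)
Z(654) - (571 - 2*32)*o(22) = (9389/1339 - 1/1339*654) - (571 - 2*32)*(-33) = (9389/1339 - 654/1339) - (571 - 64)*(-33) = 8735/1339 - 507*(-33) = 8735/1339 - 1*(-16731) = 8735/1339 + 16731 = 22411544/1339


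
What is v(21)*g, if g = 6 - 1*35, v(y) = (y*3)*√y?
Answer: -1827*√21 ≈ -8372.4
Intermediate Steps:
v(y) = 3*y^(3/2) (v(y) = (3*y)*√y = 3*y^(3/2))
g = -29 (g = 6 - 35 = -29)
v(21)*g = (3*21^(3/2))*(-29) = (3*(21*√21))*(-29) = (63*√21)*(-29) = -1827*√21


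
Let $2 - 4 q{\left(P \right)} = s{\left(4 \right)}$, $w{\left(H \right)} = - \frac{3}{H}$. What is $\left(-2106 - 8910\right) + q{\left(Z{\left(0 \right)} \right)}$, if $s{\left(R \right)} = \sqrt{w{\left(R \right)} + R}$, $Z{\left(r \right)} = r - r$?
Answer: $- \frac{22031}{2} - \frac{\sqrt{13}}{8} \approx -11016.0$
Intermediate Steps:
$Z{\left(r \right)} = 0$
$s{\left(R \right)} = \sqrt{R - \frac{3}{R}}$ ($s{\left(R \right)} = \sqrt{- \frac{3}{R} + R} = \sqrt{R - \frac{3}{R}}$)
$q{\left(P \right)} = \frac{1}{2} - \frac{\sqrt{13}}{8}$ ($q{\left(P \right)} = \frac{1}{2} - \frac{\sqrt{4 - \frac{3}{4}}}{4} = \frac{1}{2} - \frac{\sqrt{\frac{13}{4}}}{4} = \frac{1}{2} - \frac{\frac{1}{2} \sqrt{13}}{4} = \frac{1}{2} - \frac{\sqrt{13}}{8}$)
$\left(-2106 - 8910\right) + q{\left(Z{\left(0 \right)} \right)} = \left(-2106 - 8910\right) + \left(\frac{1}{2} - \frac{\sqrt{13}}{8}\right) = -11016 + \left(\frac{1}{2} - \frac{\sqrt{13}}{8}\right) = - \frac{22031}{2} - \frac{\sqrt{13}}{8}$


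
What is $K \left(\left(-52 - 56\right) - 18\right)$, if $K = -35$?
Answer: $4410$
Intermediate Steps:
$K \left(\left(-52 - 56\right) - 18\right) = - 35 \left(\left(-52 - 56\right) - 18\right) = - 35 \left(-108 - 18\right) = \left(-35\right) \left(-126\right) = 4410$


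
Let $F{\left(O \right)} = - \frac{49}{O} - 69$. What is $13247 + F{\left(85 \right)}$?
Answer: $\frac{1120081}{85} \approx 13177.0$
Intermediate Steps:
$F{\left(O \right)} = -69 - \frac{49}{O}$
$13247 + F{\left(85 \right)} = 13247 - \left(69 + \frac{49}{85}\right) = 13247 - \frac{5914}{85} = \frac{1120081}{85}$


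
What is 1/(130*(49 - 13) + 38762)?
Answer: 1/43442 ≈ 2.3019e-5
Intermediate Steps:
1/(130*(49 - 13) + 38762) = 1/(130*36 + 38762) = 1/(4680 + 38762) = 1/43442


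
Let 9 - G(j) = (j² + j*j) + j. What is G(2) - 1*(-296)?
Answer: 295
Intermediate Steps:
G(j) = 9 - j - 2*j² (G(j) = 9 - ((j² + j*j) + j) = 9 - ((j² + j²) + j) = 9 - (2*j² + j) = 9 - (j + 2*j²) = 9 + (-j - 2*j²) = 9 - j - 2*j²)
G(2) - 1*(-296) = (9 - 1*2 - 2*2²) - 1*(-296) = (9 - 2 - 2*4) + 296 = (9 - 2 - 8) + 296 = -1 + 296 = 295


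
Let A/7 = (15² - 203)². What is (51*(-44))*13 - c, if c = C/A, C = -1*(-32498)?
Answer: -49433617/1694 ≈ -29182.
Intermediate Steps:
A = 3388 (A = 7*(15² - 203)² = 7*(225 - 203)² = 7*22² = 7*484 = 3388)
C = 32498
c = 16249/1694 (c = 32498/3388 = 32498*(1/3388) = 16249/1694 ≈ 9.5921)
(51*(-44))*13 - c = (51*(-44))*13 - 1*16249/1694 = -2244*13 - 16249/1694 = -29172 - 16249/1694 = -49433617/1694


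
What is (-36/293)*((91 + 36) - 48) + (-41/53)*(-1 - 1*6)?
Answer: -66641/15529 ≈ -4.2914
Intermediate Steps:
(-36/293)*((91 + 36) - 48) + (-41/53)*(-1 - 1*6) = (-36*1/293)*(127 - 48) + (-41*1/53)*(-1 - 6) = -36/293*79 - 41/53*(-7) = -2844/293 + 287/53 = -66641/15529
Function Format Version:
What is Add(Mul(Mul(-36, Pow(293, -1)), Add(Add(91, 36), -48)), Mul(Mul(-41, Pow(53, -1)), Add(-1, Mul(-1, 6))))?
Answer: Rational(-66641, 15529) ≈ -4.2914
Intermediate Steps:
Add(Mul(Mul(-36, Pow(293, -1)), Add(Add(91, 36), -48)), Mul(Mul(-41, Pow(53, -1)), Add(-1, Mul(-1, 6)))) = Add(Mul(Mul(-36, Rational(1, 293)), Add(127, -48)), Mul(Mul(-41, Rational(1, 53)), Add(-1, -6))) = Add(Mul(Rational(-36, 293), 79), Mul(Rational(-41, 53), -7)) = Add(Rational(-2844, 293), Rational(287, 53)) = Rational(-66641, 15529)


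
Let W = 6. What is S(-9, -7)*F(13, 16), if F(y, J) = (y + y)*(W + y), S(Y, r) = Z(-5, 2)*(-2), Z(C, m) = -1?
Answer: 988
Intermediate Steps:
S(Y, r) = 2 (S(Y, r) = -1*(-2) = 2)
F(y, J) = 2*y*(6 + y) (F(y, J) = (y + y)*(6 + y) = (2*y)*(6 + y) = 2*y*(6 + y))
S(-9, -7)*F(13, 16) = 2*(2*13*(6 + 13)) = 2*(2*13*19) = 2*494 = 988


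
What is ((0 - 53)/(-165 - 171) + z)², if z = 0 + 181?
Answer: 3705035161/112896 ≈ 32818.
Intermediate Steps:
z = 181
((0 - 53)/(-165 - 171) + z)² = ((0 - 53)/(-165 - 171) + 181)² = (-53/(-336) + 181)² = (-53*(-1/336) + 181)² = (53/336 + 181)² = (60869/336)² = 3705035161/112896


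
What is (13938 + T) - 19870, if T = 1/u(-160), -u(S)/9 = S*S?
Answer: -1366732801/230400 ≈ -5932.0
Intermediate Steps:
u(S) = -9*S² (u(S) = -9*S*S = -9*S²)
T = -1/230400 (T = 1/(-9*(-160)²) = 1/(-9*25600) = 1/(-230400) = -1/230400 ≈ -4.3403e-6)
(13938 + T) - 19870 = (13938 - 1/230400) - 19870 = 3211315199/230400 - 19870 = -1366732801/230400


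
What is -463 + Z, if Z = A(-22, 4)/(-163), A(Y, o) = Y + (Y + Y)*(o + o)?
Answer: -75095/163 ≈ -460.71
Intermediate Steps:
A(Y, o) = Y + 4*Y*o (A(Y, o) = Y + (2*Y)*(2*o) = Y + 4*Y*o)
Z = 374/163 (Z = -22*(1 + 4*4)/(-163) = -22*(1 + 16)*(-1/163) = -22*17*(-1/163) = -374*(-1/163) = 374/163 ≈ 2.2945)
-463 + Z = -463 + 374/163 = -75095/163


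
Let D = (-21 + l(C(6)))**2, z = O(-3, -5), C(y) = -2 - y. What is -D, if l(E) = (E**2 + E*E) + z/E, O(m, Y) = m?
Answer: -737881/64 ≈ -11529.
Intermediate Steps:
z = -3
l(E) = -3/E + 2*E**2 (l(E) = (E**2 + E*E) - 3/E = (E**2 + E**2) - 3/E = 2*E**2 - 3/E = -3/E + 2*E**2)
D = 737881/64 (D = (-21 + (-3 + 2*(-2 - 1*6)**3)/(-2 - 1*6))**2 = (-21 + (-3 + 2*(-2 - 6)**3)/(-2 - 6))**2 = (-21 + (-3 + 2*(-8)**3)/(-8))**2 = (-21 - (-3 + 2*(-512))/8)**2 = (-21 - (-3 - 1024)/8)**2 = (-21 - 1/8*(-1027))**2 = (-21 + 1027/8)**2 = (859/8)**2 = 737881/64 ≈ 11529.)
-D = -1*737881/64 = -737881/64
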